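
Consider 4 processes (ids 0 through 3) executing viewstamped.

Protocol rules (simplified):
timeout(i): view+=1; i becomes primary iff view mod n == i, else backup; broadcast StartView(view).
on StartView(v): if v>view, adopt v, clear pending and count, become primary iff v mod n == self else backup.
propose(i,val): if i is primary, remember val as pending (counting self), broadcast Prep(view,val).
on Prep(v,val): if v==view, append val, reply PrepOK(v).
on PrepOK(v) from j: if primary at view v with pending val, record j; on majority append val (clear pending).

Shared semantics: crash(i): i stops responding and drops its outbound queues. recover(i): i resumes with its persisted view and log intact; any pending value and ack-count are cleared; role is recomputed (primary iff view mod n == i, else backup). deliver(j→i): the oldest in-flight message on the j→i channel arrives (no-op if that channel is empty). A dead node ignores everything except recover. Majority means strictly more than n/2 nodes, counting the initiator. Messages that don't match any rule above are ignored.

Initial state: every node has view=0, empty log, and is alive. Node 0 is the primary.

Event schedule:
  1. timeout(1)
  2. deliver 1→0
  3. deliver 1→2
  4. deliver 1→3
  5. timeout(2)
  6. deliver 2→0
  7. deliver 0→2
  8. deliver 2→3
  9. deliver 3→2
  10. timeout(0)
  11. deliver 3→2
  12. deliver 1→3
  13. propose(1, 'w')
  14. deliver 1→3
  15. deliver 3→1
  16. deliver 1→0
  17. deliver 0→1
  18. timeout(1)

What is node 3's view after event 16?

1. timeout(1):  <1:prim v1 ->
2. deliver 1→0:  <0:back v1 ->
3. deliver 1→2:  <2:back v1 ->
4. deliver 1→3:  <3:back v1 ->
5. timeout(2):  <2:prim v2 ->
6. deliver 2→0:  <0:back v2 ->
7. deliver 0→2:  nop
8. deliver 2→3:  <3:back v2 ->
9. deliver 3→2:  nop
10. timeout(0):  <0:back v3 ->
11. deliver 3→2:  nop
12. deliver 1→3:  nop
13. propose(1,'w'):  nop
14. deliver 1→3:  nop
15. deliver 3→1:  nop
16. deliver 1→0:  nop

2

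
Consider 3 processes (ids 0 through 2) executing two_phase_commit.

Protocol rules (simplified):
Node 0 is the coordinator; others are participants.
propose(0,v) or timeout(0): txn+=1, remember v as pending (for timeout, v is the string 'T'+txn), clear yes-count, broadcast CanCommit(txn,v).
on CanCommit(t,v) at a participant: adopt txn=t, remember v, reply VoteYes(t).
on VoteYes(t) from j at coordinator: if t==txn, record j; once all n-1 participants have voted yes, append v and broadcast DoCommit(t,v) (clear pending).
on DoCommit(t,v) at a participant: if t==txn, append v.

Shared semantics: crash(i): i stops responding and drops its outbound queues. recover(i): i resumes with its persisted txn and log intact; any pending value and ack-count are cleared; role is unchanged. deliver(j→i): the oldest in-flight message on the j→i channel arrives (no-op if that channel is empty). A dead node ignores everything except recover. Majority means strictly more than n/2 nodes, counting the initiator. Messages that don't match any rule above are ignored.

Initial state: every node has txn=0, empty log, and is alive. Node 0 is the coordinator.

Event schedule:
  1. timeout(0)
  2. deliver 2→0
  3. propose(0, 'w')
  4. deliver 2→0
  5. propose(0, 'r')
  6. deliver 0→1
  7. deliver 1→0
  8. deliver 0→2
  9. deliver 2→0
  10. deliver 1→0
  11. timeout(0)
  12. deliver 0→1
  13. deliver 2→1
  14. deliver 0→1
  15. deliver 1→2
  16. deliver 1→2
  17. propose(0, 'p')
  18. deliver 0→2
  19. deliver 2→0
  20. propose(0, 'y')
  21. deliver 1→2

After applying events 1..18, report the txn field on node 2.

2

1. timeout(0):  <0:coor t1 ->
2. deliver 2→0:  nop
3. propose(0,'w'):  <0:coor t2 ->
4. deliver 2→0:  nop
5. propose(0,'r'):  <0:coor t3 ->
6. deliver 0→1:  <1:part t1 ->
7. deliver 1→0:  nop
8. deliver 0→2:  <2:part t1 ->
9. deliver 2→0:  nop
10. deliver 1→0:  nop
11. timeout(0):  <0:coor t4 ->
12. deliver 0→1:  <1:part t2 ->
13. deliver 2→1:  nop
14. deliver 0→1:  <1:part t3 ->
15. deliver 1→2:  nop
16. deliver 1→2:  nop
17. propose(0,'p'):  <0:coor t5 ->
18. deliver 0→2:  <2:part t2 ->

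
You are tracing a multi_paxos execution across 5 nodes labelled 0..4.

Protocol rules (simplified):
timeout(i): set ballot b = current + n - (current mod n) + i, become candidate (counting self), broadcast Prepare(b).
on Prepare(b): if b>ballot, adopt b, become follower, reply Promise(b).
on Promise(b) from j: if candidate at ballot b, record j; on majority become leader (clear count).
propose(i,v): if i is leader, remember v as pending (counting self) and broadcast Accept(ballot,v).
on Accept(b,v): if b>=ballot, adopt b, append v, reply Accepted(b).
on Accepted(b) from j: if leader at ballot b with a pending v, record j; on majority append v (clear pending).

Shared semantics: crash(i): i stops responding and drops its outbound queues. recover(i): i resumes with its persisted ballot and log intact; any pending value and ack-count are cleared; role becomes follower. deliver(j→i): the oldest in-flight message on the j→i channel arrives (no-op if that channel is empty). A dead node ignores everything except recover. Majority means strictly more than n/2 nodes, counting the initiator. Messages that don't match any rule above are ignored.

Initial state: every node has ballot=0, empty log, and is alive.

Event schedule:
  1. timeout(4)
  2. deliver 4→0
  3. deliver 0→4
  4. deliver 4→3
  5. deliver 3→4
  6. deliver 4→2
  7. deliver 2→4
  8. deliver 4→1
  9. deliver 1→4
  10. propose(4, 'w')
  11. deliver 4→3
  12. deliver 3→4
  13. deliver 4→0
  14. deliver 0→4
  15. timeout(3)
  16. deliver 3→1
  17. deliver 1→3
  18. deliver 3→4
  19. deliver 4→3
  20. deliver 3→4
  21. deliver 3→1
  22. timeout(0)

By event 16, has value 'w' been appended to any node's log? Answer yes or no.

yes

1. timeout(4):  <4:cand b9 ->
2. deliver 4→0:  <0:foll b9 ->
3. deliver 0→4:  nop
4. deliver 4→3:  <3:foll b9 ->
5. deliver 3→4:  <4:lead b9 ->
6. deliver 4→2:  <2:foll b9 ->
7. deliver 2→4:  nop
8. deliver 4→1:  <1:foll b9 ->
9. deliver 1→4:  nop
10. propose(4,'w'):  nop
11. deliver 4→3:  <3:foll b9 w>
12. deliver 3→4:  nop
13. deliver 4→0:  <0:foll b9 w>
14. deliver 0→4:  <4:lead b9 w>
15. timeout(3):  <3:cand b13 w>
16. deliver 3→1:  <1:foll b13 ->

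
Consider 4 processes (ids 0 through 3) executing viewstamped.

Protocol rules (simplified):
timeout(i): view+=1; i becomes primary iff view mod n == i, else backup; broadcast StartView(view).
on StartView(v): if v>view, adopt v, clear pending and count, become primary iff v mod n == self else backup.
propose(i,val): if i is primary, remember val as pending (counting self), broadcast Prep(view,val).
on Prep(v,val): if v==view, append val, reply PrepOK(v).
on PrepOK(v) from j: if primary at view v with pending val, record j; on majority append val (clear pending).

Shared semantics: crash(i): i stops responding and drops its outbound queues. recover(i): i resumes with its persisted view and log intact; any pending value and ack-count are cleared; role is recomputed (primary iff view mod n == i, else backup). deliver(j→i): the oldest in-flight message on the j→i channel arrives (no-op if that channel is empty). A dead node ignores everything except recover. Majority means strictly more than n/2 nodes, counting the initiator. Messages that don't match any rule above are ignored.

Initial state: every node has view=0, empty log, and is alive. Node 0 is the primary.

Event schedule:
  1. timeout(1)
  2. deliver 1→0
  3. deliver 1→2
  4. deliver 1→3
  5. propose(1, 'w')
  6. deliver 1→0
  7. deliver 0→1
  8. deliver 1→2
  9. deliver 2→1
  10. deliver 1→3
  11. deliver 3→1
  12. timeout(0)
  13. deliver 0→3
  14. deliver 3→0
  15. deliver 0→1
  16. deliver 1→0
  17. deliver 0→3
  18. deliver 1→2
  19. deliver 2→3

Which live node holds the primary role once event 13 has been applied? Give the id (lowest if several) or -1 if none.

1

[1] timeout(1) → N1(prim v1 [-])
[2] deliver 1→0 → N0(back v1 [-])
[3] deliver 1→2 → N2(back v1 [-])
[4] deliver 1→3 → N3(back v1 [-])
[5] propose(1,'w') → ∅
[6] deliver 1→0 → N0(back v1 [w])
[7] deliver 0→1 → ∅
[8] deliver 1→2 → N2(back v1 [w])
[9] deliver 2→1 → N1(prim v1 [w])
[10] deliver 1→3 → N3(back v1 [w])
[11] deliver 3→1 → ∅
[12] timeout(0) → N0(back v2 [w])
[13] deliver 0→3 → N3(back v2 [w])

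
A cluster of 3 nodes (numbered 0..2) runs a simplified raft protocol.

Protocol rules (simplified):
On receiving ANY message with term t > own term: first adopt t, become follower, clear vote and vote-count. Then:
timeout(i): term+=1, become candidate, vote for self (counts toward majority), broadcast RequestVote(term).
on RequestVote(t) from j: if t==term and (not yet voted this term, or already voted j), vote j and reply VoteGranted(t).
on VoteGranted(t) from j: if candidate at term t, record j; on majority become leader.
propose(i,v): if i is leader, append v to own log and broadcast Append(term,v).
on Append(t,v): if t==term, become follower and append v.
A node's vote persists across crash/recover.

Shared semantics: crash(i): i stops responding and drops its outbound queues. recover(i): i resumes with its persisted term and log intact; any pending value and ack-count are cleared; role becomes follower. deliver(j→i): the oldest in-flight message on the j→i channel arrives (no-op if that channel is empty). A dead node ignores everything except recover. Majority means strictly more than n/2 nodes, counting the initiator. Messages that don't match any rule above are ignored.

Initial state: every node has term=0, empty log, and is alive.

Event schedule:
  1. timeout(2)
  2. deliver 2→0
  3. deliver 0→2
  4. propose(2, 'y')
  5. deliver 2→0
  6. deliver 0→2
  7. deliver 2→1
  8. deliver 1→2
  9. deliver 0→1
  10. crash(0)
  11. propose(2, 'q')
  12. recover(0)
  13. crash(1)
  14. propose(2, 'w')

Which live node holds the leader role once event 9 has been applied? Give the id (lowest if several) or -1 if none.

2

1. timeout(2):  <2:cand t1 ->
2. deliver 2→0:  <0:foll t1 ->
3. deliver 0→2:  <2:lead t1 ->
4. propose(2,'y'):  <2:lead t1 y>
5. deliver 2→0:  <0:foll t1 y>
6. deliver 0→2:  nop
7. deliver 2→1:  <1:foll t1 ->
8. deliver 1→2:  nop
9. deliver 0→1:  nop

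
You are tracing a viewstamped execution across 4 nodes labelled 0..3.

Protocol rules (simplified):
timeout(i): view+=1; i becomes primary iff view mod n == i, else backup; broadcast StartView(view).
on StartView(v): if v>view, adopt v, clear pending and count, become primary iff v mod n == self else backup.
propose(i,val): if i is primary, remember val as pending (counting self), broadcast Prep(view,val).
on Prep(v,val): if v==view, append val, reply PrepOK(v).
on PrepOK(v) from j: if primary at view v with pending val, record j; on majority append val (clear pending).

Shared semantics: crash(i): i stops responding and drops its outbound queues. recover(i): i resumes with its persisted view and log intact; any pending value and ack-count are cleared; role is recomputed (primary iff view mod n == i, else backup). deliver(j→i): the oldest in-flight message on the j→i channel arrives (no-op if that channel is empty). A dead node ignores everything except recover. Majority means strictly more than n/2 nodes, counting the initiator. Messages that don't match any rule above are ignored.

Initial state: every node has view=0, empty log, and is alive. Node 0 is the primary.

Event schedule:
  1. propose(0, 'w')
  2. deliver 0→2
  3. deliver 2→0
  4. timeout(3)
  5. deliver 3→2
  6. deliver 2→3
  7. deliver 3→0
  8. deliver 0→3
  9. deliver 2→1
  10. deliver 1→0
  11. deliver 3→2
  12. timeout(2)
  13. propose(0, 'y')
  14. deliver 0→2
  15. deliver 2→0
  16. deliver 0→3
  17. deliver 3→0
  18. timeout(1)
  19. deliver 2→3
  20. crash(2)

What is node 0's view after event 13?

1

after 1 — propose(0,'w'): ·
after 2 — deliver 0→2: n2:back/v0/[w]
after 3 — deliver 2→0: ·
after 4 — timeout(3): n3:back/v1/[-]
after 5 — deliver 3→2: n2:back/v1/[w]
after 6 — deliver 2→3: ·
after 7 — deliver 3→0: n0:back/v1/[-]
after 8 — deliver 0→3: ·
after 9 — deliver 2→1: ·
after 10 — deliver 1→0: ·
after 11 — deliver 3→2: ·
after 12 — timeout(2): n2:prim/v2/[w]
after 13 — propose(0,'y'): ·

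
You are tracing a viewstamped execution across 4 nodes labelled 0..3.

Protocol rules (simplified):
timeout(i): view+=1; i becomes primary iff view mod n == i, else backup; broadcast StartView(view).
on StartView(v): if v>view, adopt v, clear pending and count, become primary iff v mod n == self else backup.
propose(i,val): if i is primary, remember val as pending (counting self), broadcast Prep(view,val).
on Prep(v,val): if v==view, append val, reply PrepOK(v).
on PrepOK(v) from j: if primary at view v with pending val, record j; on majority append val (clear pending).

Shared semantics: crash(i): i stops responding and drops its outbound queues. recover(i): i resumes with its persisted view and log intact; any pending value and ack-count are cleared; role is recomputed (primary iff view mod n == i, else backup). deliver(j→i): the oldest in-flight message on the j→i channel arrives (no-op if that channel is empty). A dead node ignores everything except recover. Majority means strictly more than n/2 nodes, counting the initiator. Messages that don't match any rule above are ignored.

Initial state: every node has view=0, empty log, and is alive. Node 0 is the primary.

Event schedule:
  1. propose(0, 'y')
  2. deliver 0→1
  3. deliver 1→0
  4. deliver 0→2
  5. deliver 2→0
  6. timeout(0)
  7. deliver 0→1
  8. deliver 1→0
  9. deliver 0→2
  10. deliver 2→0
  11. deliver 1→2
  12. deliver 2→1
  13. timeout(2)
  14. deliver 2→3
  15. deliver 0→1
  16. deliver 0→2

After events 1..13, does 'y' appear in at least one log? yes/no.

step 1 propose(0,'y'): —
step 2 deliver 0→1: 1={back,v=0,log=y}
step 3 deliver 1→0: —
step 4 deliver 0→2: 2={back,v=0,log=y}
step 5 deliver 2→0: 0={prim,v=0,log=y}
step 6 timeout(0): 0={back,v=1,log=y}
step 7 deliver 0→1: 1={prim,v=1,log=y}
step 8 deliver 1→0: —
step 9 deliver 0→2: 2={back,v=1,log=y}
step 10 deliver 2→0: —
step 11 deliver 1→2: —
step 12 deliver 2→1: —
step 13 timeout(2): 2={prim,v=2,log=y}

yes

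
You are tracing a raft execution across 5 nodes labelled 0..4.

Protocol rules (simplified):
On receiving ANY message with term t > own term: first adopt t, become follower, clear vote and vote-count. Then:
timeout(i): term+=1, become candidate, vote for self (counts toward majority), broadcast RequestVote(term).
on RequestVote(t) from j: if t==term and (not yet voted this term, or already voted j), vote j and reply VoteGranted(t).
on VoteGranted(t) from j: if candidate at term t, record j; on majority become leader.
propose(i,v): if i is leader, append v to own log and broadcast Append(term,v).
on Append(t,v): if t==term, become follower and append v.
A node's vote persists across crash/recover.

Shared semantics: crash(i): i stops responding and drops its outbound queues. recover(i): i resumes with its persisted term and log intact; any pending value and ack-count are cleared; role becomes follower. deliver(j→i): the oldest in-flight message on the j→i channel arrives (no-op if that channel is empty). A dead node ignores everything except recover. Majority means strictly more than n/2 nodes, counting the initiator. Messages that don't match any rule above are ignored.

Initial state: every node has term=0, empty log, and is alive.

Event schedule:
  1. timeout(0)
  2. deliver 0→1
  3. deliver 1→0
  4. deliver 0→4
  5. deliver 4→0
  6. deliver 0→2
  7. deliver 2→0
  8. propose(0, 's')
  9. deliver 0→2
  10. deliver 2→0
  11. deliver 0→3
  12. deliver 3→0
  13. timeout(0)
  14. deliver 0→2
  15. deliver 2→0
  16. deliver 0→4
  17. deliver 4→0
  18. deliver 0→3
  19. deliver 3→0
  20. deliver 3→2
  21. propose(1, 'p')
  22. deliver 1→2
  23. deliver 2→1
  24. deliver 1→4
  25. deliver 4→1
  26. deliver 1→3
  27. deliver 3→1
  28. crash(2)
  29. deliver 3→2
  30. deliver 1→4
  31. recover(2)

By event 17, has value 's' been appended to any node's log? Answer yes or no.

after 1 — timeout(0): n0:cand/t1/[-]
after 2 — deliver 0→1: n1:foll/t1/[-]
after 3 — deliver 1→0: ·
after 4 — deliver 0→4: n4:foll/t1/[-]
after 5 — deliver 4→0: n0:lead/t1/[-]
after 6 — deliver 0→2: n2:foll/t1/[-]
after 7 — deliver 2→0: ·
after 8 — propose(0,'s'): n0:lead/t1/[s]
after 9 — deliver 0→2: n2:foll/t1/[s]
after 10 — deliver 2→0: ·
after 11 — deliver 0→3: n3:foll/t1/[-]
after 12 — deliver 3→0: ·
after 13 — timeout(0): n0:cand/t2/[s]
after 14 — deliver 0→2: n2:foll/t2/[s]
after 15 — deliver 2→0: ·
after 16 — deliver 0→4: n4:foll/t1/[s]
after 17 — deliver 4→0: ·

yes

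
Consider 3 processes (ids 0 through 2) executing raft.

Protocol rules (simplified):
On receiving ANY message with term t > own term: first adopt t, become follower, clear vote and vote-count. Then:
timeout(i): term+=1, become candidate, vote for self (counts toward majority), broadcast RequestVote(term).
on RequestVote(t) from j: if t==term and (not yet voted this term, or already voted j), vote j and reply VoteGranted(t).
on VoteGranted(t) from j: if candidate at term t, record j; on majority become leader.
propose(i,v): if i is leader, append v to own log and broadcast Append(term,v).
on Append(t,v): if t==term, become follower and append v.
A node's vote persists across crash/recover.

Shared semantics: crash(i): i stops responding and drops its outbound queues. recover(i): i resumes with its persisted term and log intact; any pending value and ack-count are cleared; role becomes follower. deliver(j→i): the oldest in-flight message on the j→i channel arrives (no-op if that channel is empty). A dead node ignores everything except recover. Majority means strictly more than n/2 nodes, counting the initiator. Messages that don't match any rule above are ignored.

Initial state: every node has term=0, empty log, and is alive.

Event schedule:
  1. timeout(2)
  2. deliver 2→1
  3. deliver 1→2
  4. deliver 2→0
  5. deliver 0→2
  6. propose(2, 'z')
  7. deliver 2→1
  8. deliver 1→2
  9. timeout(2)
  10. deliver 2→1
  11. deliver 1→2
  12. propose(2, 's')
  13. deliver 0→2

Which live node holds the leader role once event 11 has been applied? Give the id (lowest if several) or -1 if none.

step 1 timeout(2): 2={cand,t=1,log=-}
step 2 deliver 2→1: 1={foll,t=1,log=-}
step 3 deliver 1→2: 2={lead,t=1,log=-}
step 4 deliver 2→0: 0={foll,t=1,log=-}
step 5 deliver 0→2: —
step 6 propose(2,'z'): 2={lead,t=1,log=z}
step 7 deliver 2→1: 1={foll,t=1,log=z}
step 8 deliver 1→2: —
step 9 timeout(2): 2={cand,t=2,log=z}
step 10 deliver 2→1: 1={foll,t=2,log=z}
step 11 deliver 1→2: 2={lead,t=2,log=z}

2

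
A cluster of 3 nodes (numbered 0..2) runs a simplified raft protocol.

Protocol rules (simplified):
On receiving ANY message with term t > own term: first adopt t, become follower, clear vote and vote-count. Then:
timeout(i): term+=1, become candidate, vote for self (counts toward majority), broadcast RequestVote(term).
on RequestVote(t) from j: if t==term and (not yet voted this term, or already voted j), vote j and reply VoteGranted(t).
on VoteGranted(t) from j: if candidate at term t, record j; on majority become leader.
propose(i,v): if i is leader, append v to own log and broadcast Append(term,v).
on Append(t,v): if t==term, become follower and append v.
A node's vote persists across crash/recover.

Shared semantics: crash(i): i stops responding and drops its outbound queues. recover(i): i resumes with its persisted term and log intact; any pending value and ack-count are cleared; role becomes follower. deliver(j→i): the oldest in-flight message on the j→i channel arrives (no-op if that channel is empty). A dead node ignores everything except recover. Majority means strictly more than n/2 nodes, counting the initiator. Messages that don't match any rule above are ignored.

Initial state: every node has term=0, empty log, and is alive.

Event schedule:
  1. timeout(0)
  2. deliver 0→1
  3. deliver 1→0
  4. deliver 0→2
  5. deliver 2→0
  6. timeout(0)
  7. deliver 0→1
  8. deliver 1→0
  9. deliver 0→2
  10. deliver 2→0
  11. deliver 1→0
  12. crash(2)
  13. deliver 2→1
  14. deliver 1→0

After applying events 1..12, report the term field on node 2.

2

[1] timeout(0) → N0(cand t1 [-])
[2] deliver 0→1 → N1(foll t1 [-])
[3] deliver 1→0 → N0(lead t1 [-])
[4] deliver 0→2 → N2(foll t1 [-])
[5] deliver 2→0 → ∅
[6] timeout(0) → N0(cand t2 [-])
[7] deliver 0→1 → N1(foll t2 [-])
[8] deliver 1→0 → N0(lead t2 [-])
[9] deliver 0→2 → N2(foll t2 [-])
[10] deliver 2→0 → ∅
[11] deliver 1→0 → ∅
[12] crash(2) → N2(✗foll t2 [-])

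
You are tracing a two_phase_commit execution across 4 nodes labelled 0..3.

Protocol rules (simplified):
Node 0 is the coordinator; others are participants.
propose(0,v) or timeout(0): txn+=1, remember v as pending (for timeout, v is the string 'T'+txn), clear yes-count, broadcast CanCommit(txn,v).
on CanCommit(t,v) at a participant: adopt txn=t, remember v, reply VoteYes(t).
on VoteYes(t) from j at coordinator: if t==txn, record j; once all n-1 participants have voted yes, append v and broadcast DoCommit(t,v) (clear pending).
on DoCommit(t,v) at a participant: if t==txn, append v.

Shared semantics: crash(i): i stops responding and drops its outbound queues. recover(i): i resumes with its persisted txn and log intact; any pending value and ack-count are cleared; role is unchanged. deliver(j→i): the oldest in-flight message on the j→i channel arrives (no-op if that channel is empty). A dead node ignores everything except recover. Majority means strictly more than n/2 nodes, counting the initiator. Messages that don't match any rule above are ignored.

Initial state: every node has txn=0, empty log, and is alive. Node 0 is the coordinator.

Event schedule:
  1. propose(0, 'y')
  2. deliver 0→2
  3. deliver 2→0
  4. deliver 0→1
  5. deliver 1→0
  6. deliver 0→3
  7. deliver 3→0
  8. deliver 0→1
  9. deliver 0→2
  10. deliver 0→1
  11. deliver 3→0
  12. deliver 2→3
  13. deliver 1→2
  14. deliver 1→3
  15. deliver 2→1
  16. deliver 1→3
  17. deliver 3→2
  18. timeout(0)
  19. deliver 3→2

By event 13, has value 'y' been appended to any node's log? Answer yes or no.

1. propose(0,'y'):  <0:coor t1 ->
2. deliver 0→2:  <2:part t1 ->
3. deliver 2→0:  nop
4. deliver 0→1:  <1:part t1 ->
5. deliver 1→0:  nop
6. deliver 0→3:  <3:part t1 ->
7. deliver 3→0:  <0:coor t1 y>
8. deliver 0→1:  <1:part t1 y>
9. deliver 0→2:  <2:part t1 y>
10. deliver 0→1:  nop
11. deliver 3→0:  nop
12. deliver 2→3:  nop
13. deliver 1→2:  nop

yes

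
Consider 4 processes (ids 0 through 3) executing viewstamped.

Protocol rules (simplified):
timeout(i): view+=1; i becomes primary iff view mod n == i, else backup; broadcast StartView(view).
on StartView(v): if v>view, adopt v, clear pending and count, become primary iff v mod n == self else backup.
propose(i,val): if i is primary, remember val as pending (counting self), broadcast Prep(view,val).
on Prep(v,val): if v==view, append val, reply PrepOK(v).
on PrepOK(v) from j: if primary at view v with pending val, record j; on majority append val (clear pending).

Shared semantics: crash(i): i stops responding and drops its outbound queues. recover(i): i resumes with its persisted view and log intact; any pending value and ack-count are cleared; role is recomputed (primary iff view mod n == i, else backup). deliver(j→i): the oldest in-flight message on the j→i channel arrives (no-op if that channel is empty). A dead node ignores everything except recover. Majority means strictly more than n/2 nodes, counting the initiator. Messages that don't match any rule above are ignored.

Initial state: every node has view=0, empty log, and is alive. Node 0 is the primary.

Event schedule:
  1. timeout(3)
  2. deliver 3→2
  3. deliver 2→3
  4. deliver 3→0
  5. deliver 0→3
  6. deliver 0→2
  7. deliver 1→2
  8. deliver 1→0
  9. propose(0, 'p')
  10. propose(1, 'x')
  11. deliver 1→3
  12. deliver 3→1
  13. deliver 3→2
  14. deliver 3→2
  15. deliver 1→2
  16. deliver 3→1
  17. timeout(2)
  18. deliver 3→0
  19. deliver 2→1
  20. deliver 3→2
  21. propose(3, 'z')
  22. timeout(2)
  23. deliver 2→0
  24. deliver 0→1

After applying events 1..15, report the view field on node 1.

1

e1 timeout(3): 3[back,v=1,-]
e2 deliver 3→2: 2[back,v=1,-]
e3 deliver 2→3: ·
e4 deliver 3→0: 0[back,v=1,-]
e5 deliver 0→3: ·
e6 deliver 0→2: ·
e7 deliver 1→2: ·
e8 deliver 1→0: ·
e9 propose(0,'p'): ·
e10 propose(1,'x'): ·
e11 deliver 1→3: ·
e12 deliver 3→1: 1[prim,v=1,-]
e13 deliver 3→2: ·
e14 deliver 3→2: ·
e15 deliver 1→2: ·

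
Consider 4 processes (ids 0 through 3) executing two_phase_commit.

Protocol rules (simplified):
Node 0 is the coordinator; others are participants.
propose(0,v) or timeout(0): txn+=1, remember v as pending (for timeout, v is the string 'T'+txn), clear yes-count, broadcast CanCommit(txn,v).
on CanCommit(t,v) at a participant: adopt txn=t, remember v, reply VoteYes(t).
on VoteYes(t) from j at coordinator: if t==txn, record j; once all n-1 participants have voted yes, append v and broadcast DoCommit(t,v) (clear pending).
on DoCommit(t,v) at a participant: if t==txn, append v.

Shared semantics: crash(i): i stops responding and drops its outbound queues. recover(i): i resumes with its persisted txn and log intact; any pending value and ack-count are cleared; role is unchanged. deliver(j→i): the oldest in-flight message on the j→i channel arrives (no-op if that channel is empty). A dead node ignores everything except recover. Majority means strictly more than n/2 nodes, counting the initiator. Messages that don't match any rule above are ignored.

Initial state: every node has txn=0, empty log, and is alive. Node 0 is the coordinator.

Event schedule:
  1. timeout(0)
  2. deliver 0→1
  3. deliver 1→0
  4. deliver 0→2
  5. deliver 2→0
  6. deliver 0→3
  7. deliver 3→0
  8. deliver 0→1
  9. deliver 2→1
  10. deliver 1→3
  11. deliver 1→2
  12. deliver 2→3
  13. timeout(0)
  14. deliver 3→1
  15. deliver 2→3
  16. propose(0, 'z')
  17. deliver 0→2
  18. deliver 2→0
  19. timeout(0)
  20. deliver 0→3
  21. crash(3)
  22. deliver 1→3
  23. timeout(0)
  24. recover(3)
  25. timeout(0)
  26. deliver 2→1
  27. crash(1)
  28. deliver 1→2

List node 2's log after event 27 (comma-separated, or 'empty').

step 1 timeout(0): 0={coor,t=1,log=-}
step 2 deliver 0→1: 1={part,t=1,log=-}
step 3 deliver 1→0: —
step 4 deliver 0→2: 2={part,t=1,log=-}
step 5 deliver 2→0: —
step 6 deliver 0→3: 3={part,t=1,log=-}
step 7 deliver 3→0: 0={coor,t=1,log=T1}
step 8 deliver 0→1: 1={part,t=1,log=T1}
step 9 deliver 2→1: —
step 10 deliver 1→3: —
step 11 deliver 1→2: —
step 12 deliver 2→3: —
step 13 timeout(0): 0={coor,t=2,log=T1}
step 14 deliver 3→1: —
step 15 deliver 2→3: —
step 16 propose(0,'z'): 0={coor,t=3,log=T1}
step 17 deliver 0→2: 2={part,t=1,log=T1}
step 18 deliver 2→0: —
step 19 timeout(0): 0={coor,t=4,log=T1}
step 20 deliver 0→3: 3={part,t=1,log=T1}
step 21 crash(3): 3={✗part,t=1,log=T1}
step 22 deliver 1→3: —
step 23 timeout(0): 0={coor,t=5,log=T1}
step 24 recover(3): 3={part,t=1,log=T1}
step 25 timeout(0): 0={coor,t=6,log=T1}
step 26 deliver 2→1: —
step 27 crash(1): 1={✗part,t=1,log=T1}

T1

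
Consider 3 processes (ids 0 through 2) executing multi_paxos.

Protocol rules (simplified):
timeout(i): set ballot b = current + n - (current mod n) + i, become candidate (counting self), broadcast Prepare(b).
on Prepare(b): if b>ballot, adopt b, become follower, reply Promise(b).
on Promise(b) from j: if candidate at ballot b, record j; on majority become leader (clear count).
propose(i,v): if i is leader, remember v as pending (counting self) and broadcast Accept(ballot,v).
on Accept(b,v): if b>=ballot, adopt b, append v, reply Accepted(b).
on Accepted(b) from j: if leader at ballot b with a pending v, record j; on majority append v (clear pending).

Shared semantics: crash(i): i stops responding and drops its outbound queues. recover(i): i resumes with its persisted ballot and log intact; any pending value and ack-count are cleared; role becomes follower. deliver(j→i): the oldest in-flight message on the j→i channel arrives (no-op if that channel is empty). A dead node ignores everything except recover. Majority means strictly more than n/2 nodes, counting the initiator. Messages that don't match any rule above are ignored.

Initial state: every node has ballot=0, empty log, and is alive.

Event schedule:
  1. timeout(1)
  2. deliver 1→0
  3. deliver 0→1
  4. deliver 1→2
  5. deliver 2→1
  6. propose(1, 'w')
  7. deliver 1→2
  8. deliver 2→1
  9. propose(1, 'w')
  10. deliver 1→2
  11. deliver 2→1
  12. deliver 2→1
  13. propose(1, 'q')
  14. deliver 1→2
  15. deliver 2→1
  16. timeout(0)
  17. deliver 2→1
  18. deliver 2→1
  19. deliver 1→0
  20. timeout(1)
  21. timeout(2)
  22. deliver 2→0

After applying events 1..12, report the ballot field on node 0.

step 1 timeout(1): 1={cand,b=4,log=-}
step 2 deliver 1→0: 0={foll,b=4,log=-}
step 3 deliver 0→1: 1={lead,b=4,log=-}
step 4 deliver 1→2: 2={foll,b=4,log=-}
step 5 deliver 2→1: —
step 6 propose(1,'w'): —
step 7 deliver 1→2: 2={foll,b=4,log=w}
step 8 deliver 2→1: 1={lead,b=4,log=w}
step 9 propose(1,'w'): —
step 10 deliver 1→2: 2={foll,b=4,log=w,w}
step 11 deliver 2→1: 1={lead,b=4,log=w,w}
step 12 deliver 2→1: —

4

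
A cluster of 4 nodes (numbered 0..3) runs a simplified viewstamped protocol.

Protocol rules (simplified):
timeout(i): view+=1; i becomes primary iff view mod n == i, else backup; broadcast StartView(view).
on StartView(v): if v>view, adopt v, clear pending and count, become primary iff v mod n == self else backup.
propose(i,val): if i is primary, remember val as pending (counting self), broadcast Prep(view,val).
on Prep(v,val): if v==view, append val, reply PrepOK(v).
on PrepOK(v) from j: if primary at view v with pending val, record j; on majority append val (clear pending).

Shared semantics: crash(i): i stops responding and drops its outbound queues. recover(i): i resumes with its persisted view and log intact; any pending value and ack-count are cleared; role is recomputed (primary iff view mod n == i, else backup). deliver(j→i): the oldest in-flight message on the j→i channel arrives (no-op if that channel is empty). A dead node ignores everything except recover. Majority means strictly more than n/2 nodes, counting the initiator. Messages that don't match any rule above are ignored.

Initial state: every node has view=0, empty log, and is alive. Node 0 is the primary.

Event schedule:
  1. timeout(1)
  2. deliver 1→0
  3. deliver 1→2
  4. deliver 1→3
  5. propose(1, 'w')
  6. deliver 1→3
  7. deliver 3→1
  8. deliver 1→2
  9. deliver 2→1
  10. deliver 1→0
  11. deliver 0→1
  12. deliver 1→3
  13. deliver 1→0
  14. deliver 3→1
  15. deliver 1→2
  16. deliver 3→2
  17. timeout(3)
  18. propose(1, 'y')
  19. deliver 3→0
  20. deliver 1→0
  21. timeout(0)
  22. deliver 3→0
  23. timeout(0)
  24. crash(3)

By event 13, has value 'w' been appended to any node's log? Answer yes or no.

[1] timeout(1) → N1(prim v1 [-])
[2] deliver 1→0 → N0(back v1 [-])
[3] deliver 1→2 → N2(back v1 [-])
[4] deliver 1→3 → N3(back v1 [-])
[5] propose(1,'w') → ∅
[6] deliver 1→3 → N3(back v1 [w])
[7] deliver 3→1 → ∅
[8] deliver 1→2 → N2(back v1 [w])
[9] deliver 2→1 → N1(prim v1 [w])
[10] deliver 1→0 → N0(back v1 [w])
[11] deliver 0→1 → ∅
[12] deliver 1→3 → ∅
[13] deliver 1→0 → ∅

yes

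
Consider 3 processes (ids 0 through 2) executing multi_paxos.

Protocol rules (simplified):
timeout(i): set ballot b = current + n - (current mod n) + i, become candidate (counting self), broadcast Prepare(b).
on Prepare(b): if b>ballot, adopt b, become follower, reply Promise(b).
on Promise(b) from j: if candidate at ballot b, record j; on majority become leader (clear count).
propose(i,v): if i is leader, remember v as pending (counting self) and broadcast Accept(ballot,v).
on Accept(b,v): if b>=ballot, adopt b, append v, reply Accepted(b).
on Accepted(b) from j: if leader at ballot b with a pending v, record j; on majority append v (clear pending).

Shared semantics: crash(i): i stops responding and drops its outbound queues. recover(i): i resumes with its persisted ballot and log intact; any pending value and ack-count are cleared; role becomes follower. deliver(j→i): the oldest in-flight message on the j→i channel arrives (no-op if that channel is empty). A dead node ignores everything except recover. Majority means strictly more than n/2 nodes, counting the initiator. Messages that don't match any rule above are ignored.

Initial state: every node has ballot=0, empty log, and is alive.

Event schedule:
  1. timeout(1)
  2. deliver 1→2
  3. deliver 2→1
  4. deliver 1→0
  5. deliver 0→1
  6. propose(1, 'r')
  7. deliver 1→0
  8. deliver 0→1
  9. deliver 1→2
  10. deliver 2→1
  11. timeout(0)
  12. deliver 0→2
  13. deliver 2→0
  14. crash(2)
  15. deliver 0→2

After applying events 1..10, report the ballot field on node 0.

4

1. timeout(1):  <1:cand b4 ->
2. deliver 1→2:  <2:foll b4 ->
3. deliver 2→1:  <1:lead b4 ->
4. deliver 1→0:  <0:foll b4 ->
5. deliver 0→1:  nop
6. propose(1,'r'):  nop
7. deliver 1→0:  <0:foll b4 r>
8. deliver 0→1:  <1:lead b4 r>
9. deliver 1→2:  <2:foll b4 r>
10. deliver 2→1:  nop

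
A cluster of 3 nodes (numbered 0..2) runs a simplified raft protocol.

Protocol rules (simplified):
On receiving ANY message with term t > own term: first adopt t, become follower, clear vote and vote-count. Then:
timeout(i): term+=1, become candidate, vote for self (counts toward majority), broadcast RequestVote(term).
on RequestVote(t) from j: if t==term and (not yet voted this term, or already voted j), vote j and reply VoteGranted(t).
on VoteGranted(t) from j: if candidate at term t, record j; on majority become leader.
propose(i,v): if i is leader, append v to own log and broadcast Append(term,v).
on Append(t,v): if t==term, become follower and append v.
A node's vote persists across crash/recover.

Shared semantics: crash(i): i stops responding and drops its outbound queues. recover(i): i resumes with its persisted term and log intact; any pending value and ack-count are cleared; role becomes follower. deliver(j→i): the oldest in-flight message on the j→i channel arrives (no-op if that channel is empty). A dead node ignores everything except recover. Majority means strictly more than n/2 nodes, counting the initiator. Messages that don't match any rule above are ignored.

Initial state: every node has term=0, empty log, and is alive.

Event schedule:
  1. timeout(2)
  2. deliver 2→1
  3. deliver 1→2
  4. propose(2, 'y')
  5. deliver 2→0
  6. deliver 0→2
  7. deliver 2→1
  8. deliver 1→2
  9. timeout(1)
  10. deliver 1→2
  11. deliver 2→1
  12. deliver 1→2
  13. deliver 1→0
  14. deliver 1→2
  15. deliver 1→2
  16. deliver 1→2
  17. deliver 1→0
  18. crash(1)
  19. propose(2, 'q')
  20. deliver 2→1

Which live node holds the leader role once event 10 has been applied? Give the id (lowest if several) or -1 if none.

-1

[1] timeout(2) → N2(cand t1 [-])
[2] deliver 2→1 → N1(foll t1 [-])
[3] deliver 1→2 → N2(lead t1 [-])
[4] propose(2,'y') → N2(lead t1 [y])
[5] deliver 2→0 → N0(foll t1 [-])
[6] deliver 0→2 → ∅
[7] deliver 2→1 → N1(foll t1 [y])
[8] deliver 1→2 → ∅
[9] timeout(1) → N1(cand t2 [y])
[10] deliver 1→2 → N2(foll t2 [y])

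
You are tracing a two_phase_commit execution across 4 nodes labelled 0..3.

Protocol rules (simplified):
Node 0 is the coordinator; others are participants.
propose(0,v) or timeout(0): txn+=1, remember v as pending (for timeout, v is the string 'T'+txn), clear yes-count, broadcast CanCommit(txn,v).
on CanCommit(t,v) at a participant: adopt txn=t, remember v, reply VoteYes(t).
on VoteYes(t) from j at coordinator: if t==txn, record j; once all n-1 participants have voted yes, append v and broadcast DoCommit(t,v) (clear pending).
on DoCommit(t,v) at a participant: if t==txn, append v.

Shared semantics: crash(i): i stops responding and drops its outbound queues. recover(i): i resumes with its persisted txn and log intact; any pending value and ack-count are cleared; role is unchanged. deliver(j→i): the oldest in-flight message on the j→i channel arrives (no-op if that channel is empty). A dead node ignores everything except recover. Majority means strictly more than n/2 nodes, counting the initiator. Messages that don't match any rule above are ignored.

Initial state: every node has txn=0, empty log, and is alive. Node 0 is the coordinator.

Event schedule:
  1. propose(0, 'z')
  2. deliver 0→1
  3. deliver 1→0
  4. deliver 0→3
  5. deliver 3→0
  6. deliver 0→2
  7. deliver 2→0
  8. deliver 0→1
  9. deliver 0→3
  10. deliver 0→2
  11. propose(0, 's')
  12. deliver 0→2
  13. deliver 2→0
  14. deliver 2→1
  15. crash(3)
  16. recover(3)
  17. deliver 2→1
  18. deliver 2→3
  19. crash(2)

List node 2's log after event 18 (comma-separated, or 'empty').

e1 propose(0,'z'): 0[coor,t=1,-]
e2 deliver 0→1: 1[part,t=1,-]
e3 deliver 1→0: ·
e4 deliver 0→3: 3[part,t=1,-]
e5 deliver 3→0: ·
e6 deliver 0→2: 2[part,t=1,-]
e7 deliver 2→0: 0[coor,t=1,z]
e8 deliver 0→1: 1[part,t=1,z]
e9 deliver 0→3: 3[part,t=1,z]
e10 deliver 0→2: 2[part,t=1,z]
e11 propose(0,'s'): 0[coor,t=2,z]
e12 deliver 0→2: 2[part,t=2,z]
e13 deliver 2→0: ·
e14 deliver 2→1: ·
e15 crash(3): 3[✗part,t=1,z]
e16 recover(3): 3[part,t=1,z]
e17 deliver 2→1: ·
e18 deliver 2→3: ·

z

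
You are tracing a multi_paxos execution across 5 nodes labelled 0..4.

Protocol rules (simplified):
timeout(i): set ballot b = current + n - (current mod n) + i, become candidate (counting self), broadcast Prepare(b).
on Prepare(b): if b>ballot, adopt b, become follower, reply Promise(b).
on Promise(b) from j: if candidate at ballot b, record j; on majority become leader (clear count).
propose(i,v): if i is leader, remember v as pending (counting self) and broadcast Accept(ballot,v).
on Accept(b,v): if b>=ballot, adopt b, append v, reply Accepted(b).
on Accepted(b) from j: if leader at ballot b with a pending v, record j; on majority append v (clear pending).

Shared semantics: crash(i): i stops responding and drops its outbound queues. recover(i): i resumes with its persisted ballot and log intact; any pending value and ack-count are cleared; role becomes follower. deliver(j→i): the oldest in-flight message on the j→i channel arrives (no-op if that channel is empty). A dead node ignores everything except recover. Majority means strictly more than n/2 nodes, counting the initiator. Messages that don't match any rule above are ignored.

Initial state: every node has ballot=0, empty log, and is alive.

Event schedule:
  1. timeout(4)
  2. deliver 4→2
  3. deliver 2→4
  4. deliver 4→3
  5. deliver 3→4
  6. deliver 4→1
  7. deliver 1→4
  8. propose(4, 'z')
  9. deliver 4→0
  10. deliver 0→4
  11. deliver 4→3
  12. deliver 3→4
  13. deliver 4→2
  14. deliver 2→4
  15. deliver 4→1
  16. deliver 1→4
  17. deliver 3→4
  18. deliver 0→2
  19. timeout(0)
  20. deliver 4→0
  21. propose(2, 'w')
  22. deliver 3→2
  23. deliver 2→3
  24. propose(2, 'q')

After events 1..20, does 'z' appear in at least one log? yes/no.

[1] timeout(4) → N4(cand b9 [-])
[2] deliver 4→2 → N2(foll b9 [-])
[3] deliver 2→4 → ∅
[4] deliver 4→3 → N3(foll b9 [-])
[5] deliver 3→4 → N4(lead b9 [-])
[6] deliver 4→1 → N1(foll b9 [-])
[7] deliver 1→4 → ∅
[8] propose(4,'z') → ∅
[9] deliver 4→0 → N0(foll b9 [-])
[10] deliver 0→4 → ∅
[11] deliver 4→3 → N3(foll b9 [z])
[12] deliver 3→4 → ∅
[13] deliver 4→2 → N2(foll b9 [z])
[14] deliver 2→4 → N4(lead b9 [z])
[15] deliver 4→1 → N1(foll b9 [z])
[16] deliver 1→4 → ∅
[17] deliver 3→4 → ∅
[18] deliver 0→2 → ∅
[19] timeout(0) → N0(cand b10 [-])
[20] deliver 4→0 → ∅

yes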